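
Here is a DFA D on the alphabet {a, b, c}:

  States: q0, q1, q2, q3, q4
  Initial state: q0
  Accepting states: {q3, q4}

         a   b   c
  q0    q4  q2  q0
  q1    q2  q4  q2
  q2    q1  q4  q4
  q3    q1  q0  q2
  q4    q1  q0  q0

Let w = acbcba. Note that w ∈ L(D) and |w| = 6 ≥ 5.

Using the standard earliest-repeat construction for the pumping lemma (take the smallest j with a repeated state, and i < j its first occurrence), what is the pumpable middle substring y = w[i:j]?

State sequence: q0 -a-> q4 -c-> q0 -b-> q2 -c-> q4 -b-> q0 -a-> q4
First repeat at step 2: q0 was already visited.

So i = 0, j = 2, giving x = w[0:0] = ε, y = w[0:2] = ac, z = w[2:6] = bcba.
Check: |xy| = 2 ≤ 5 and |y| = 2 ≥ 1. Reading y takes D from q0 back to q0, so every xyⁱz is accepted.
Pumping length from the standard proof: p = 5 (the number of states). The repeated state found above gives |xy| = j ≤ 5 and |y| = j − i ≥ 1.

ac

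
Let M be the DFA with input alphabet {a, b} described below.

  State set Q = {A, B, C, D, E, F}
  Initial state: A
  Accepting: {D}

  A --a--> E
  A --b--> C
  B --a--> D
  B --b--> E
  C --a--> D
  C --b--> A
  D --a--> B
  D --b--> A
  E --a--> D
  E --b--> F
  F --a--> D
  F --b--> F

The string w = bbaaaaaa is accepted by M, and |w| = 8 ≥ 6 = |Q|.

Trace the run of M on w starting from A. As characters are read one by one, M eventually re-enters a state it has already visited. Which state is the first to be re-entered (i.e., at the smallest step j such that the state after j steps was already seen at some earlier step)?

Run of M on w = b b a a a a a a:
  step 0: A  (start)
  step 1: C  (read b: A→C)
  step 2: A  (read b: C→A)   ← first repeat (A seen earlier)
  step 3: E  (read a: A→E)
  step 4: D  (read a: E→D)
  step 5: B  (read a: D→B)
  step 6: D  (read a: B→D)
  step 7: B  (read a: D→B)
  step 8: D  (read a: B→D)

The earliest repeat is at step j = 2: M is in A, which it already visited at step i = 0.
With |Q| = 6, pigeonhole forces a state repeat no later than step 6; the substring read between the first and second visits to that state can be pumped.

A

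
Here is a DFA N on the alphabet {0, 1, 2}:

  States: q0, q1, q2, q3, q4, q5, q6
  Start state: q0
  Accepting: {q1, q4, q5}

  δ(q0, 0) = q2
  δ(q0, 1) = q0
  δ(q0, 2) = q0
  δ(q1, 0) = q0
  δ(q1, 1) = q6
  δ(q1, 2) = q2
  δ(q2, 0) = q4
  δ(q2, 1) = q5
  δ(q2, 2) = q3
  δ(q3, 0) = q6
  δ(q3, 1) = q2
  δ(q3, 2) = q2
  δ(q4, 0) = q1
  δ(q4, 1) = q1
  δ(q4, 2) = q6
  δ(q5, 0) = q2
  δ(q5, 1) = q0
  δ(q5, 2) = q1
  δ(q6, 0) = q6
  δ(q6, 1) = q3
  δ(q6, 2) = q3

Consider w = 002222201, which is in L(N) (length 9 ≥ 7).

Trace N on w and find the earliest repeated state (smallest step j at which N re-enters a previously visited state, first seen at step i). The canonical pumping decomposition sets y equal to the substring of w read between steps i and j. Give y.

0222

State sequence: q0 -0-> q2 -0-> q4 -2-> q6 -2-> q3 -2-> q2 -2-> q3 -2-> q2 -0-> q4 -1-> q1
First repeat at step 5: q2 was already visited.

So i = 1, j = 5, giving x = w[0:1] = 0, y = w[1:5] = 0222, z = w[5:9] = 2201.
Check: |xy| = 5 ≤ 7 and |y| = 4 ≥ 1. Reading y takes N from q2 back to q2, so every xyⁱz is accepted.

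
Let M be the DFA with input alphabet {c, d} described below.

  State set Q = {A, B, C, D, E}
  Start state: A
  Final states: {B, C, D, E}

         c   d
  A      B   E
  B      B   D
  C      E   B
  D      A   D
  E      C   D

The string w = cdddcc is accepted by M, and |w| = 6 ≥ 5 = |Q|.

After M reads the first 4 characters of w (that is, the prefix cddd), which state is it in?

D

Run of M on the first 4 characters of w = c d d d:
  step 0: A  (start)
  step 1: B  (read c: A→B)
  step 2: D  (read d: B→D)
  step 3: D  (read d: D→D)
  step 4: D  (read d: D→D)

After reading 4 characters, M is in state D.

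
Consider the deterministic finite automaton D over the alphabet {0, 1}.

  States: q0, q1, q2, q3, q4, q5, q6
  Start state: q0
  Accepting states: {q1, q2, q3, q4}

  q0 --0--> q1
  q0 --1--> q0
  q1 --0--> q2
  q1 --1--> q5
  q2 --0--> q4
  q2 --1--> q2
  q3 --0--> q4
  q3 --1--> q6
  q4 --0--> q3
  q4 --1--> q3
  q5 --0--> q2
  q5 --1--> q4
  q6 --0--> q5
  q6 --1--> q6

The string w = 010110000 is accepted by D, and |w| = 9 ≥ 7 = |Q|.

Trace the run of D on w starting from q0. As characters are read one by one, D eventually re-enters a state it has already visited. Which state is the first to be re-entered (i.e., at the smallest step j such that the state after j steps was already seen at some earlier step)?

q2

State sequence: q0 -0-> q1 -1-> q5 -0-> q2 -1-> q2 -1-> q2 -0-> q4 -0-> q3 -0-> q4 -0-> q3
First repeat at step 4: q2 was already visited.

The earliest repeat is at step j = 4: D is in q2, which it already visited at step i = 3.
With |Q| = 7, pigeonhole forces a state repeat no later than step 7; the substring read between the first and second visits to that state can be pumped.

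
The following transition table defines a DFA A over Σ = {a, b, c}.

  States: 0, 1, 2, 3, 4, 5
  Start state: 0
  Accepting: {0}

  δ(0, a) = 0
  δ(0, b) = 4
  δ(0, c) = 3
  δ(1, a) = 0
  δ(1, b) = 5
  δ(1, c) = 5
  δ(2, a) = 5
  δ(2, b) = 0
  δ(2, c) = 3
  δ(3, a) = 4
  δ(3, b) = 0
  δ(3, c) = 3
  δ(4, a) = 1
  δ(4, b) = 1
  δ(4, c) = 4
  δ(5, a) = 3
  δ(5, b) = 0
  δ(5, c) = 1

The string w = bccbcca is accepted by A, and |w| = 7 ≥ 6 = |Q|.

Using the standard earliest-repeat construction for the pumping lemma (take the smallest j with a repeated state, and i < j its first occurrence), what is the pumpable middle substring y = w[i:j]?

c

State sequence: 0 -b-> 4 -c-> 4 -c-> 4 -b-> 1 -c-> 5 -c-> 1 -a-> 0
First repeat at step 2: 4 was already visited.

So i = 1, j = 2, giving x = w[0:1] = b, y = w[1:2] = c, z = w[2:7] = cbcca.
Check: |xy| = 2 ≤ 6 and |y| = 1 ≥ 1. Reading y takes A from 4 back to 4, so every xyⁱz is accepted.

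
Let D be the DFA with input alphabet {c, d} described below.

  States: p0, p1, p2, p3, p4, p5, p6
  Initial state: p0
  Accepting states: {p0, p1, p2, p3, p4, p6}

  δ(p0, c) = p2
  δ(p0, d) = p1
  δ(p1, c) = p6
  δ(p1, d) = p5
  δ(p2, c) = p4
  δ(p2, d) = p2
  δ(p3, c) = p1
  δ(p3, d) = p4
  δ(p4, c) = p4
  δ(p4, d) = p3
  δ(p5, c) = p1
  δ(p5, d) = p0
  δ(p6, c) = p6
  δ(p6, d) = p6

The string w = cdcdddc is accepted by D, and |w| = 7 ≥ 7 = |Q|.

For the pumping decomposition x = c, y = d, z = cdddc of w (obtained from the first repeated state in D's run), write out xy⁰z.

xy⁰z = xz = c·cdddc = ccdddc.
Reading y = d takes D from p2 back to p2, so after x the machine is still in p2, and z then leads to the accepting state p1. Hence ccdddc ∈ L(D).

ccdddc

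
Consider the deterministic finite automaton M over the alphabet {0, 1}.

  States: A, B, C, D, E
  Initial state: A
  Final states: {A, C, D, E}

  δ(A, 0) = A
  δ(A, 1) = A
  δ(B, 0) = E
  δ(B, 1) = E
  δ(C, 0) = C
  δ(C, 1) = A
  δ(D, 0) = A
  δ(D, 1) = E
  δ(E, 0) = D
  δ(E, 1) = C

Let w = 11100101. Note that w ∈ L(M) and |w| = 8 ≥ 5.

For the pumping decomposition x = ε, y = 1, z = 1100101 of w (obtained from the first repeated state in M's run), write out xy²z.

xy^2z = ε·1·1·1100101 = 111100101.
Reading y = 1 takes M from A back to A, so after x·y·y the machine is still in A, and z then leads to the accepting state A. Hence 111100101 ∈ L(M).

111100101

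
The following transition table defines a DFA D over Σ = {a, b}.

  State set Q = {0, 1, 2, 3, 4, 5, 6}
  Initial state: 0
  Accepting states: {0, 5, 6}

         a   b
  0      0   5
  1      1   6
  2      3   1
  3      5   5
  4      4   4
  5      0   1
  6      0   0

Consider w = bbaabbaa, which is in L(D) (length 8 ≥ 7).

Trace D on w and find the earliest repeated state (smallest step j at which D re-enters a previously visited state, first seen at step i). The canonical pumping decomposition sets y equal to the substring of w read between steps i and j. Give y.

State sequence: 0 -b-> 5 -b-> 1 -a-> 1 -a-> 1 -b-> 6 -b-> 0 -a-> 0 -a-> 0
First repeat at step 3: 1 was already visited.

So i = 2, j = 3, giving x = w[0:2] = bb, y = w[2:3] = a, z = w[3:8] = abbaa.
Check: |xy| = 3 ≤ 7 and |y| = 1 ≥ 1. Reading y takes D from 1 back to 1, so every xyⁱz is accepted.

a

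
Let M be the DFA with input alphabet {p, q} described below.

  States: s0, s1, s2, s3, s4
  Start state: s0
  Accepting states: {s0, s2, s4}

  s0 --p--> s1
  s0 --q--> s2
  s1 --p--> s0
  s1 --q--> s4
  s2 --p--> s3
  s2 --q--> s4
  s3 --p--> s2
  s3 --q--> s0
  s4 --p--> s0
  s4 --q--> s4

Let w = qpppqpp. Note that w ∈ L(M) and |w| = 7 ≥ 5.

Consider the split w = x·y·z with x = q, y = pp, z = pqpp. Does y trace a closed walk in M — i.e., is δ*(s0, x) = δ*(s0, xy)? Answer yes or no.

Run of M on the first 3 characters of w = q p p:
  step 0: s0  (start)
  step 1: s2  (read q: s0→s2)
  step 2: s3  (read p: s2→s3)
  step 3: s2  (read p: s3→s2)

After x (step 1): s2. After xy (step 3): s2.
They match, so y = pp drives M around a cycle from s2 back to itself; pumping y any number of times keeps M in s2 before reading z, and xyⁱz ∈ L(M) for every i ≥ 0.

yes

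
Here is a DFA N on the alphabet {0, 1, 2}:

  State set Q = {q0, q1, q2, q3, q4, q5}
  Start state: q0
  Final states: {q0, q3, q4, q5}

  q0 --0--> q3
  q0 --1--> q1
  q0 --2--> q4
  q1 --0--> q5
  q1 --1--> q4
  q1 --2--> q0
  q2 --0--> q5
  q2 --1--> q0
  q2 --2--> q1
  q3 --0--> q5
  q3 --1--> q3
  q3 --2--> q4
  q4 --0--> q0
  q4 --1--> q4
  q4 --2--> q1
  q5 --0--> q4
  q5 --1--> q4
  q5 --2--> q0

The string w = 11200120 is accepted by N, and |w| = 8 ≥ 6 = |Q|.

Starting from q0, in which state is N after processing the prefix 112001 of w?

q4

Run of N on the first 6 characters of w = 1 1 2 0 0 1:
  step 0: q0  (start)
  step 1: q1  (read 1: q0→q1)
  step 2: q4  (read 1: q1→q4)
  step 3: q1  (read 2: q4→q1)
  step 4: q5  (read 0: q1→q5)
  step 5: q4  (read 0: q5→q4)
  step 6: q4  (read 1: q4→q4)

After reading 6 characters, N is in state q4.
(This kind of state-tracing is the core of the pumping-lemma construction: with 6 states, pigeonhole forces a repeat within the first 6 steps.)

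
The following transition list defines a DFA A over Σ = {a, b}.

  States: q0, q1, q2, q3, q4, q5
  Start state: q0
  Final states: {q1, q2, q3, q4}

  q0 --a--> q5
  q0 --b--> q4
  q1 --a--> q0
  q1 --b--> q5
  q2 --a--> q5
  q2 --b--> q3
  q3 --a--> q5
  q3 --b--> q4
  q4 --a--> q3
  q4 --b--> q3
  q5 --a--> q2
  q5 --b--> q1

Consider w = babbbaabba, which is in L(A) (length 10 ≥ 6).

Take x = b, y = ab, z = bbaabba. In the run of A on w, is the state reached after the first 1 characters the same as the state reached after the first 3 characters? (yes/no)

yes

State sequence: q0 -b-> q4 -a-> q3 -b-> q4

After x (step 1): q4. After xy (step 3): q4.
They match, so y = ab drives A around a cycle from q4 back to itself; pumping y any number of times keeps A in q4 before reading z, and xyⁱz ∈ L(A) for every i ≥ 0.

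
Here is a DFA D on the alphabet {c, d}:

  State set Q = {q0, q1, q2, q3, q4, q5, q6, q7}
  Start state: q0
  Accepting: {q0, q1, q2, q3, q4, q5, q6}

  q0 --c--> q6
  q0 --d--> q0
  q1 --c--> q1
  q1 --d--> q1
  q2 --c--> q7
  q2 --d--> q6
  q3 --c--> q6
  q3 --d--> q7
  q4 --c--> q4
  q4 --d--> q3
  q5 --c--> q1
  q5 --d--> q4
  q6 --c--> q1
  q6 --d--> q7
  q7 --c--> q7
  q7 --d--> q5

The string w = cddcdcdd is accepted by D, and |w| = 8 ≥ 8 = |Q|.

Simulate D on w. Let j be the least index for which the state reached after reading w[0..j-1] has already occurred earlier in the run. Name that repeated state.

q1

State sequence: q0 -c-> q6 -d-> q7 -d-> q5 -c-> q1 -d-> q1 -c-> q1 -d-> q1 -d-> q1
First repeat at step 5: q1 was already visited.

The earliest repeat is at step j = 5: D is in q1, which it already visited at step i = 4.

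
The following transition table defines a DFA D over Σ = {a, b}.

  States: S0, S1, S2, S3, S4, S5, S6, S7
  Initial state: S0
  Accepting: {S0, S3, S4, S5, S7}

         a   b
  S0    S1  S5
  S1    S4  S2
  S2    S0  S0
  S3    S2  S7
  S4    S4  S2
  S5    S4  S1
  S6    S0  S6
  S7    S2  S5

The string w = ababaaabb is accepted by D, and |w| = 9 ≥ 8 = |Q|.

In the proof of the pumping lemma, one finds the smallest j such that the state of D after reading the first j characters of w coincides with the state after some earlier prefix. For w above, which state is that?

S0

Run of D on w = a b a b a a a b b:
  step 0: S0  (start)
  step 1: S1  (read a: S0→S1)
  step 2: S2  (read b: S1→S2)
  step 3: S0  (read a: S2→S0)   ← first repeat (S0 seen earlier)
  step 4: S5  (read b: S0→S5)
  step 5: S4  (read a: S5→S4)
  step 6: S4  (read a: S4→S4)
  step 7: S4  (read a: S4→S4)
  step 8: S2  (read b: S4→S2)
  step 9: S0  (read b: S2→S0)

The earliest repeat is at step j = 3: D is in S0, which it already visited at step i = 0.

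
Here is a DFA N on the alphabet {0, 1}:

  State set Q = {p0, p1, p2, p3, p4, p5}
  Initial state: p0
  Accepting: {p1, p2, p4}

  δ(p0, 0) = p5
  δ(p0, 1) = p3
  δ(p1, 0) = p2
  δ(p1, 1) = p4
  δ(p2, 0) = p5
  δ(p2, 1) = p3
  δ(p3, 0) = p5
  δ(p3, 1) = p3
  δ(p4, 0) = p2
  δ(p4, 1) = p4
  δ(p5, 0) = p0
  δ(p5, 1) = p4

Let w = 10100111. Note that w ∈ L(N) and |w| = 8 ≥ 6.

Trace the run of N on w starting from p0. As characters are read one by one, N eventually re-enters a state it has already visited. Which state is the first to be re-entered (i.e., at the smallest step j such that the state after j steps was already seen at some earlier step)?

State sequence: p0 -1-> p3 -0-> p5 -1-> p4 -0-> p2 -0-> p5 -1-> p4 -1-> p4 -1-> p4
First repeat at step 5: p5 was already visited.

The earliest repeat is at step j = 5: N is in p5, which it already visited at step i = 2.
The DFA has 6 states, so the proof of the pumping lemma guarantees a repeated state among the first 6+1 visited; the segment between the two visits is the pumpable y.

p5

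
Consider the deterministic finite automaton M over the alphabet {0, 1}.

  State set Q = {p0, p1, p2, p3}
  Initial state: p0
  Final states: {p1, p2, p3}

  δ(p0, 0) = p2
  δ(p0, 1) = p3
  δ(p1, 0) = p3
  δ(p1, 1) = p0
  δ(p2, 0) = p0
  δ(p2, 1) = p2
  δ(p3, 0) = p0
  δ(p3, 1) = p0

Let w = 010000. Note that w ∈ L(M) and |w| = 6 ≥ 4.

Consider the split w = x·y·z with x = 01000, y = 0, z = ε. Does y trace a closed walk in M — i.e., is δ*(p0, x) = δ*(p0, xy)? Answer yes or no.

no

Run of M on the first 6 characters of w = 0 1 0 0 0 0:
  step 0: p0  (start)
  step 1: p2  (read 0: p0→p2)
  step 2: p2  (read 1: p2→p2)
  step 3: p0  (read 0: p2→p0)
  step 4: p2  (read 0: p0→p2)
  step 5: p0  (read 0: p2→p0)
  step 6: p2  (read 0: p0→p2)

After x (step 5): p0. After xy (step 6): p2.
They differ (p0 ≠ p2), so y is not a cycle from the state after x; this split is not the one the pumping-lemma construction produces, and pumping y need not keep the string in L(M).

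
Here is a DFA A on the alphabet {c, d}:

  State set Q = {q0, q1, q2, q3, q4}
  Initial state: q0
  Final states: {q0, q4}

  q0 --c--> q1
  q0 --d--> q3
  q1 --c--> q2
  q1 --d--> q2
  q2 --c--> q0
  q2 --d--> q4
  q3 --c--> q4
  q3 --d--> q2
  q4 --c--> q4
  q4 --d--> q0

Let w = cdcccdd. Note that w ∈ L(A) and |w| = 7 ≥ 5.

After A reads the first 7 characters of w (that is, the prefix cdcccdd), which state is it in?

Run of A on the first 7 characters of w = c d c c c d d:
  step 0: q0  (start)
  step 1: q1  (read c: q0→q1)
  step 2: q2  (read d: q1→q2)
  step 3: q0  (read c: q2→q0)
  step 4: q1  (read c: q0→q1)
  step 5: q2  (read c: q1→q2)
  step 6: q4  (read d: q2→q4)
  step 7: q0  (read d: q4→q0)

After reading 7 characters, A is in state q0.
(This kind of state-tracing is the core of the pumping-lemma construction: with 5 states, pigeonhole forces a repeat within the first 5 steps.)

q0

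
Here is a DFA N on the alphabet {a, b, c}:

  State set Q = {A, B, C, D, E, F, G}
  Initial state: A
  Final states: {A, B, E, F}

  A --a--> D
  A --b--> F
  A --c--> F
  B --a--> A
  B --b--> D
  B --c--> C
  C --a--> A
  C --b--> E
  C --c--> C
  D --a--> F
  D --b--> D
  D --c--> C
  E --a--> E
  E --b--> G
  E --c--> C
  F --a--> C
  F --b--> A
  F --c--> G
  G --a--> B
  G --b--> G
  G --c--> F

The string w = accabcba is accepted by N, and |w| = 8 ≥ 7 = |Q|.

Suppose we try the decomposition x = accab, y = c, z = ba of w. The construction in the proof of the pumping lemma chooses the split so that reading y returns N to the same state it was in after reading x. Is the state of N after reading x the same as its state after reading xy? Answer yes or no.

Run of N on the first 6 characters of w = a c c a b c:
  step 0: A  (start)
  step 1: D  (read a: A→D)
  step 2: C  (read c: D→C)
  step 3: C  (read c: C→C)
  step 4: A  (read a: C→A)
  step 5: F  (read b: A→F)
  step 6: G  (read c: F→G)

After x (step 5): F. After xy (step 6): G.
They differ (F ≠ G), so y is not a cycle from the state after x; this split is not the one the pumping-lemma construction produces, and pumping y need not keep the string in L(N).

no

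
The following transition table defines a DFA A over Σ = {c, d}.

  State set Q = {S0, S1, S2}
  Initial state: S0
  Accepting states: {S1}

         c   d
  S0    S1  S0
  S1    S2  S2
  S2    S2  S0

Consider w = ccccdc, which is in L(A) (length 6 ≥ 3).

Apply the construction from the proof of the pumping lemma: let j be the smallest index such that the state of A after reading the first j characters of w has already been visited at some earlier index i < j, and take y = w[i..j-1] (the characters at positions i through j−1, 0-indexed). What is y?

c

State sequence: S0 -c-> S1 -c-> S2 -c-> S2 -c-> S2 -d-> S0 -c-> S1
First repeat at step 3: S2 was already visited.

So i = 2, j = 3, giving x = w[0:2] = cc, y = w[2:3] = c, z = w[3:6] = cdc.
Check: |xy| = 3 ≤ 3 and |y| = 1 ≥ 1. Reading y takes A from S2 back to S2, so every xyⁱz is accepted.
The DFA has 3 states, so the proof of the pumping lemma guarantees a repeated state among the first 3+1 visited; the segment between the two visits is the pumpable y.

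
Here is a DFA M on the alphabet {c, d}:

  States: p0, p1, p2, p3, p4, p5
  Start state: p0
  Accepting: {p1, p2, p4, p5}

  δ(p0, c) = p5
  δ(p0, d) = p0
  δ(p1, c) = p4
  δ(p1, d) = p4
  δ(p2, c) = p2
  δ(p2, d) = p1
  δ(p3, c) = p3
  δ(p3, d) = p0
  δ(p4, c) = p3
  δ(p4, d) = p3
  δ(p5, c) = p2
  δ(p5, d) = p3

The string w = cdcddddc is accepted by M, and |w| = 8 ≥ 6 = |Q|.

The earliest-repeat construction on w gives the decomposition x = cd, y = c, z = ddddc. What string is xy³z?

cdcccddddc

xy^3z = cd·c·c·c·ddddc = cdcccddddc.
Reading y = c takes M from p3 back to p3, so after x·y·y·y the machine is still in p3, and z then leads to the accepting state p5. Hence cdcccddddc ∈ L(M).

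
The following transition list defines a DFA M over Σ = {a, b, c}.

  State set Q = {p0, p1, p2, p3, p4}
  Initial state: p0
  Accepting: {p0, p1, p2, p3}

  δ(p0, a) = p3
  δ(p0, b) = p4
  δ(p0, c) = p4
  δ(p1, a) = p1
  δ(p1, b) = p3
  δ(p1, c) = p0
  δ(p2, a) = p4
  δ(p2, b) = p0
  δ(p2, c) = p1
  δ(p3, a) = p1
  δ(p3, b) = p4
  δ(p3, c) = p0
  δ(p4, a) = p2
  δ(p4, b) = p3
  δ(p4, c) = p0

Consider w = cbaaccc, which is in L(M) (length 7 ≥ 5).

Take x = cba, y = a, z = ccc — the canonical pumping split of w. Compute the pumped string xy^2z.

xy^2z = cba·a·a·ccc = cbaaaccc.
Reading y = a takes M from p1 back to p1, so after x·y·y the machine is still in p1, and z then leads to the accepting state p0. Hence cbaaaccc ∈ L(M).

cbaaaccc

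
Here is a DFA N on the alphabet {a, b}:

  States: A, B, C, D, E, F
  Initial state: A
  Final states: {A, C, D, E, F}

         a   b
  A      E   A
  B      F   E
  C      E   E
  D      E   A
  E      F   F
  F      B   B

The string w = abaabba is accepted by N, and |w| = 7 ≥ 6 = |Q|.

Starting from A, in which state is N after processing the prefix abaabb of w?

E

State sequence: A -a-> E -b-> F -a-> B -a-> F -b-> B -b-> E

After reading 6 characters, N is in state E.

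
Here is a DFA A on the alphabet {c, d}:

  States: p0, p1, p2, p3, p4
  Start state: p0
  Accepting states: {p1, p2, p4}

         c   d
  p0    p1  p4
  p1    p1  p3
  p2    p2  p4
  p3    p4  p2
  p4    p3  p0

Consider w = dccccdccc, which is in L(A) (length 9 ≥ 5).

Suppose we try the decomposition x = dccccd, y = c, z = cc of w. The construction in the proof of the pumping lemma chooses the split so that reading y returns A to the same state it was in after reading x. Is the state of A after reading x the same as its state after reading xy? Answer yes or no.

State sequence: p0 -d-> p4 -c-> p3 -c-> p4 -c-> p3 -c-> p4 -d-> p0 -c-> p1

After x (step 6): p0. After xy (step 7): p1.
They differ (p0 ≠ p1), so y is not a cycle from the state after x; this split is not the one the pumping-lemma construction produces, and pumping y need not keep the string in L(A).

no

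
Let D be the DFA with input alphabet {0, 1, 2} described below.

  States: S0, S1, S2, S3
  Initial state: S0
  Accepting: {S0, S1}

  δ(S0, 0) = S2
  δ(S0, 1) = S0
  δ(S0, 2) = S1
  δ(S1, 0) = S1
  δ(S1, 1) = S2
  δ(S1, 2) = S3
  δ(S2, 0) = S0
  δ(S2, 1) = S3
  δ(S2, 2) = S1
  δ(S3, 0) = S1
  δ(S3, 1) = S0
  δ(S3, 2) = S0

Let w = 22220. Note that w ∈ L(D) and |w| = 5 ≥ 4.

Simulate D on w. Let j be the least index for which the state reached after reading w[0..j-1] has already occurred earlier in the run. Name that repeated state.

Run of D on w = 2 2 2 2 0:
  step 0: S0  (start)
  step 1: S1  (read 2: S0→S1)
  step 2: S3  (read 2: S1→S3)
  step 3: S0  (read 2: S3→S0)   ← first repeat (S0 seen earlier)
  step 4: S1  (read 2: S0→S1)
  step 5: S1  (read 0: S1→S1)

The earliest repeat is at step j = 3: D is in S0, which it already visited at step i = 0.
With |Q| = 4, pigeonhole forces a state repeat no later than step 4; the substring read between the first and second visits to that state can be pumped.

S0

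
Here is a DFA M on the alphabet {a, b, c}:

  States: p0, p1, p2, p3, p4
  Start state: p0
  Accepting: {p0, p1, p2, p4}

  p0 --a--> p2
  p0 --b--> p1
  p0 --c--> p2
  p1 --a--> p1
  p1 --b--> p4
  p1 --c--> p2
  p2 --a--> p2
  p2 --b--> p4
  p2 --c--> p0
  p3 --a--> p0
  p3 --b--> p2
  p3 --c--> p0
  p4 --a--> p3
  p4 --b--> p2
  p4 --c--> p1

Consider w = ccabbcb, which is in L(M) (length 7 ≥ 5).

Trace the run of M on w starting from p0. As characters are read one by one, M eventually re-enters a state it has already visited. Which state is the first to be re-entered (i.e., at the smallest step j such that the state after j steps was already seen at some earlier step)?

Run of M on w = c c a b b c b:
  step 0: p0  (start)
  step 1: p2  (read c: p0→p2)
  step 2: p0  (read c: p2→p0)   ← first repeat (p0 seen earlier)
  step 3: p2  (read a: p0→p2)
  step 4: p4  (read b: p2→p4)
  step 5: p2  (read b: p4→p2)
  step 6: p0  (read c: p2→p0)
  step 7: p1  (read b: p0→p1)

The earliest repeat is at step j = 2: M is in p0, which it already visited at step i = 0.
With |Q| = 5, pigeonhole forces a state repeat no later than step 5; the substring read between the first and second visits to that state can be pumped.

p0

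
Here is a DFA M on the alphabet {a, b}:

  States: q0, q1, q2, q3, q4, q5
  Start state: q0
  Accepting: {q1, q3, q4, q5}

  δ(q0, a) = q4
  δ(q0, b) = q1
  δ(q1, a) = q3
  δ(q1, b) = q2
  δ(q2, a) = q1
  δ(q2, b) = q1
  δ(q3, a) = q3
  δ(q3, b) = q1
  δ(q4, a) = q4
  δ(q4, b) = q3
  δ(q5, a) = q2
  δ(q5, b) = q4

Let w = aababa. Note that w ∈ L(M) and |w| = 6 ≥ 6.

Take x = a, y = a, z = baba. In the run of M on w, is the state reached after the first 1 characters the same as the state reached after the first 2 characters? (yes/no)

yes

Run of M on the first 2 characters of w = a a:
  step 0: q0  (start)
  step 1: q4  (read a: q0→q4)
  step 2: q4  (read a: q4→q4)

After x (step 1): q4. After xy (step 2): q4.
They match, so y = a drives M around a cycle from q4 back to itself; pumping y any number of times keeps M in q4 before reading z, and xyⁱz ∈ L(M) for every i ≥ 0.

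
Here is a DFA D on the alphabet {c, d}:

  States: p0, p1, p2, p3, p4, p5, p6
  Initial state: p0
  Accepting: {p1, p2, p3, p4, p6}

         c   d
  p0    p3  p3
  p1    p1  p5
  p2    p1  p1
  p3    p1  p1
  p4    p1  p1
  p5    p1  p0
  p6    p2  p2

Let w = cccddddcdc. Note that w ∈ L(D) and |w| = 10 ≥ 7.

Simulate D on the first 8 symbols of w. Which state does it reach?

p1

State sequence: p0 -c-> p3 -c-> p1 -c-> p1 -d-> p5 -d-> p0 -d-> p3 -d-> p1 -c-> p1

After reading 8 characters, D is in state p1.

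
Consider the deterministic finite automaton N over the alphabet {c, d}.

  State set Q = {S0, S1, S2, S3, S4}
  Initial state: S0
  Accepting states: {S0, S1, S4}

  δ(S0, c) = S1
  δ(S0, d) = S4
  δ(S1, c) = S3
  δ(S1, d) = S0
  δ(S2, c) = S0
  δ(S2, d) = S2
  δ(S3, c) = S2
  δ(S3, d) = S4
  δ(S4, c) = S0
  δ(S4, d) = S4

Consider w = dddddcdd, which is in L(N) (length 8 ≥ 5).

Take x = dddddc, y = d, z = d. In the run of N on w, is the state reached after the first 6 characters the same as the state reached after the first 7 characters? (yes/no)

no

State sequence: S0 -d-> S4 -d-> S4 -d-> S4 -d-> S4 -d-> S4 -c-> S0 -d-> S4

After x (step 6): S0. After xy (step 7): S4.
They differ (S0 ≠ S4), so y is not a cycle from the state after x; this split is not the one the pumping-lemma construction produces, and pumping y need not keep the string in L(N).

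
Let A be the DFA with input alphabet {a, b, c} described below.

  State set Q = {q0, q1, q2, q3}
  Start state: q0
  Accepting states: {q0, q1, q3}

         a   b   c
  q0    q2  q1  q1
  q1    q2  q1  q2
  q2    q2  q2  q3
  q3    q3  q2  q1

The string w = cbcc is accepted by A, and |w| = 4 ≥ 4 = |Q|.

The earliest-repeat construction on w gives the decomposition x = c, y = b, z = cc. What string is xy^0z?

xy⁰z = xz = c·cc = ccc.
Reading y = b takes A from q1 back to q1, so after x the machine is still in q1, and z then leads to the accepting state q3. Hence ccc ∈ L(A).

ccc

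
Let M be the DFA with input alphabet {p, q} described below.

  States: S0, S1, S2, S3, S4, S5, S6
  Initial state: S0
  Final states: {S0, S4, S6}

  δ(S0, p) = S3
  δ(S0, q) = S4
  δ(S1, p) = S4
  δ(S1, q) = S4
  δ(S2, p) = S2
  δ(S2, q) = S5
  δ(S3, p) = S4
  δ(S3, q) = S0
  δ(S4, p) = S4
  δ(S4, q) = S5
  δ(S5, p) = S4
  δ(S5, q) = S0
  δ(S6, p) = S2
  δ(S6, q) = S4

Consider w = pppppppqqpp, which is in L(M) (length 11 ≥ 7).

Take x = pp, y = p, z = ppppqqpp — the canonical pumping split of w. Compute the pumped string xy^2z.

xy^2z = pp·p·p·ppppqqpp = ppppppppqqpp.
Reading y = p takes M from S4 back to S4, so after x·y·y the machine is still in S4, and z then leads to the accepting state S4. Hence ppppppppqqpp ∈ L(M).

ppppppppqqpp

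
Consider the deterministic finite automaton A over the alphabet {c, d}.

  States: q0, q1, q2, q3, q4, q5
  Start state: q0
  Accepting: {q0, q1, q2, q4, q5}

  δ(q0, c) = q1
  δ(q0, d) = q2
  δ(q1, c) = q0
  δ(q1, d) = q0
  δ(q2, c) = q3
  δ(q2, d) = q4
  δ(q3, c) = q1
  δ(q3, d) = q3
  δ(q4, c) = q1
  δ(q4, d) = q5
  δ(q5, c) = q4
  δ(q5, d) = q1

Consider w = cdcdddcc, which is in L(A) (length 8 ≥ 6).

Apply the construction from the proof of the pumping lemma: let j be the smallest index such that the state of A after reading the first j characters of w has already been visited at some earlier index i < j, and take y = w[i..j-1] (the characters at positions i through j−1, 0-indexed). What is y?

cd

Run of A on w = c d c d d d c c:
  step 0: q0  (start)
  step 1: q1  (read c: q0→q1)
  step 2: q0  (read d: q1→q0)   ← first repeat (q0 seen earlier)
  step 3: q1  (read c: q0→q1)
  step 4: q0  (read d: q1→q0)
  step 5: q2  (read d: q0→q2)
  step 6: q4  (read d: q2→q4)
  step 7: q1  (read c: q4→q1)
  step 8: q0  (read c: q1→q0)

So i = 0, j = 2, giving x = w[0:0] = ε, y = w[0:2] = cd, z = w[2:8] = cdddcc.
Check: |xy| = 2 ≤ 6 and |y| = 2 ≥ 1. Reading y takes A from q0 back to q0, so every xyⁱz is accepted.
Since A has 6 states, any run of length ≥ 6 visits 6+1 states, so by pigeonhole some state repeats within the first 6 steps — that repeat gives the pumpable loop.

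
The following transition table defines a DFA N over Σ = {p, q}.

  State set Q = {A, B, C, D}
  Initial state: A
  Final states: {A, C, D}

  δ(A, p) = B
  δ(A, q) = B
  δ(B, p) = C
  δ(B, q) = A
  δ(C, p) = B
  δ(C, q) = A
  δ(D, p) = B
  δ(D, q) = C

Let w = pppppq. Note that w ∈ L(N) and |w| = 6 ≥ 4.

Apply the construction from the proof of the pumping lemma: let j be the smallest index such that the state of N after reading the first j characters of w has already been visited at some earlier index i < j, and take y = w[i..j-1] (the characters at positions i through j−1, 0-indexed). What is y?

State sequence: A -p-> B -p-> C -p-> B -p-> C -p-> B -q-> A
First repeat at step 3: B was already visited.

So i = 1, j = 3, giving x = w[0:1] = p, y = w[1:3] = pp, z = w[3:6] = ppq.
Check: |xy| = 3 ≤ 4 and |y| = 2 ≥ 1. Reading y takes N from B back to B, so every xyⁱz is accepted.
Since N has 4 states, any run of length ≥ 4 visits 4+1 states, so by pigeonhole some state repeats within the first 4 steps — that repeat gives the pumpable loop.

pp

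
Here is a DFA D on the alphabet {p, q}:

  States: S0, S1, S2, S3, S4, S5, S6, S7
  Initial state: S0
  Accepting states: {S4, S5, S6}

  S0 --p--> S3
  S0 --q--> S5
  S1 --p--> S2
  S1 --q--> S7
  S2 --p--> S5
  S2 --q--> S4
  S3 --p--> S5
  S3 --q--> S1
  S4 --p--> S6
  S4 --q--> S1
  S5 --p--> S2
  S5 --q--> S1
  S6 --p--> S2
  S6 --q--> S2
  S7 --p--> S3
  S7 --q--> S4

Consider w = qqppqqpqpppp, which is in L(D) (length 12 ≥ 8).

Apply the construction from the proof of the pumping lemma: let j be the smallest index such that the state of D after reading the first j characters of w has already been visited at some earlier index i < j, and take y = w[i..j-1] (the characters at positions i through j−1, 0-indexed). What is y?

State sequence: S0 -q-> S5 -q-> S1 -p-> S2 -p-> S5 -q-> S1 -q-> S7 -p-> S3 -q-> S1 -p-> S2 -p-> S5 -p-> S2 -p-> S5
First repeat at step 4: S5 was already visited.

So i = 1, j = 4, giving x = w[0:1] = q, y = w[1:4] = qpp, z = w[4:12] = qqpqpppp.
Check: |xy| = 4 ≤ 8 and |y| = 3 ≥ 1. Reading y takes D from S5 back to S5, so every xyⁱz is accepted.
Since D has 8 states, any run of length ≥ 8 visits 8+1 states, so by pigeonhole some state repeats within the first 8 steps — that repeat gives the pumpable loop.

qpp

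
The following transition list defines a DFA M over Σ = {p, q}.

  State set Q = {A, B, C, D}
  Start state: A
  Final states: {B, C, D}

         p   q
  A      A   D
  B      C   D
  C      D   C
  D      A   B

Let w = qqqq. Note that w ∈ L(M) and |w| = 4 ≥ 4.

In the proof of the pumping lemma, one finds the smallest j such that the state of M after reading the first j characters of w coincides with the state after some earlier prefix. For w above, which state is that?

Run of M on w = q q q q:
  step 0: A  (start)
  step 1: D  (read q: A→D)
  step 2: B  (read q: D→B)
  step 3: D  (read q: B→D)   ← first repeat (D seen earlier)
  step 4: B  (read q: D→B)

The earliest repeat is at step j = 3: M is in D, which it already visited at step i = 1.
The DFA has 4 states, so the proof of the pumping lemma guarantees a repeated state among the first 4+1 visited; the segment between the two visits is the pumpable y.

D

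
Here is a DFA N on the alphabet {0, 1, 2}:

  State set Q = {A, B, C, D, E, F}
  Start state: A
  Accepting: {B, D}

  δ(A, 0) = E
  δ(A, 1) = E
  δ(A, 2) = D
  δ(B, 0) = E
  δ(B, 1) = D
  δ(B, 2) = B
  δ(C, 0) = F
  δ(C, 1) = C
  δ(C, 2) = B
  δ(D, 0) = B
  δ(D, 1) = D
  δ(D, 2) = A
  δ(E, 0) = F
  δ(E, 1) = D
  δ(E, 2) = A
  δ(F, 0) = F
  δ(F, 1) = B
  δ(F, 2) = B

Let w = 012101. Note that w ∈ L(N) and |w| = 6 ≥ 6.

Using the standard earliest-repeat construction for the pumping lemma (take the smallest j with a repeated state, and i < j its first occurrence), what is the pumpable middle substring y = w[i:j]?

012

State sequence: A -0-> E -1-> D -2-> A -1-> E -0-> F -1-> B
First repeat at step 3: A was already visited.

So i = 0, j = 3, giving x = w[0:0] = ε, y = w[0:3] = 012, z = w[3:6] = 101.
Check: |xy| = 3 ≤ 6 and |y| = 3 ≥ 1. Reading y takes N from A back to A, so every xyⁱz is accepted.
With |Q| = 6, pigeonhole forces a state repeat no later than step 6; the substring read between the first and second visits to that state can be pumped.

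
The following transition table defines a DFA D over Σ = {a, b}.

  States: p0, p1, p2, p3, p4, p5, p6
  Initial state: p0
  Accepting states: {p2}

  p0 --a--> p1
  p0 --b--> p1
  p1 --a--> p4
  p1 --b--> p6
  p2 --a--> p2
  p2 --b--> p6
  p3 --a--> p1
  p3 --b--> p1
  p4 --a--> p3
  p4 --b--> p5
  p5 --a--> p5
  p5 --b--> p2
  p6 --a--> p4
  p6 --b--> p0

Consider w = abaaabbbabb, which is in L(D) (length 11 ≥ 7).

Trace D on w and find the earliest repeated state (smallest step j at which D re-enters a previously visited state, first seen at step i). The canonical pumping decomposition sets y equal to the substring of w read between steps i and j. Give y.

baaa

State sequence: p0 -a-> p1 -b-> p6 -a-> p4 -a-> p3 -a-> p1 -b-> p6 -b-> p0 -b-> p1 -a-> p4 -b-> p5 -b-> p2
First repeat at step 5: p1 was already visited.

So i = 1, j = 5, giving x = w[0:1] = a, y = w[1:5] = baaa, z = w[5:11] = bbbabb.
Check: |xy| = 5 ≤ 7 and |y| = 4 ≥ 1. Reading y takes D from p1 back to p1, so every xyⁱz is accepted.
With |Q| = 7, pigeonhole forces a state repeat no later than step 7; the substring read between the first and second visits to that state can be pumped.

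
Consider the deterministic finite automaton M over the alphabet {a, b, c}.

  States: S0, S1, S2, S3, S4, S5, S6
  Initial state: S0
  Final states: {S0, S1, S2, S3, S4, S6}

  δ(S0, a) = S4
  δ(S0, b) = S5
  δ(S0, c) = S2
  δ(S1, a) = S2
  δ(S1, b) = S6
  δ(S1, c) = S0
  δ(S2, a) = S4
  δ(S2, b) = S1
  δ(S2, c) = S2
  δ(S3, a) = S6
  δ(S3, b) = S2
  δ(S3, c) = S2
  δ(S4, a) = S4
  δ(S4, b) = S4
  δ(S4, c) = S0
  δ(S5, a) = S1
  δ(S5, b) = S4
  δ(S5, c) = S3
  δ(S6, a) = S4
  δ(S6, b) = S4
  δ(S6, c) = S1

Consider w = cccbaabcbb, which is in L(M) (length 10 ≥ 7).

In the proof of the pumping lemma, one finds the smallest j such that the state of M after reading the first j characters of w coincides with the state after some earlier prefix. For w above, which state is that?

Run of M on w = c c c b a a b c b b:
  step 0: S0  (start)
  step 1: S2  (read c: S0→S2)
  step 2: S2  (read c: S2→S2)   ← first repeat (S2 seen earlier)
  step 3: S2  (read c: S2→S2)
  step 4: S1  (read b: S2→S1)
  step 5: S2  (read a: S1→S2)
  step 6: S4  (read a: S2→S4)
  step 7: S4  (read b: S4→S4)
  step 8: S0  (read c: S4→S0)
  step 9: S5  (read b: S0→S5)
  step 10: S4  (read b: S5→S4)

The earliest repeat is at step j = 2: M is in S2, which it already visited at step i = 1.
The DFA has 7 states, so the proof of the pumping lemma guarantees a repeated state among the first 7+1 visited; the segment between the two visits is the pumpable y.

S2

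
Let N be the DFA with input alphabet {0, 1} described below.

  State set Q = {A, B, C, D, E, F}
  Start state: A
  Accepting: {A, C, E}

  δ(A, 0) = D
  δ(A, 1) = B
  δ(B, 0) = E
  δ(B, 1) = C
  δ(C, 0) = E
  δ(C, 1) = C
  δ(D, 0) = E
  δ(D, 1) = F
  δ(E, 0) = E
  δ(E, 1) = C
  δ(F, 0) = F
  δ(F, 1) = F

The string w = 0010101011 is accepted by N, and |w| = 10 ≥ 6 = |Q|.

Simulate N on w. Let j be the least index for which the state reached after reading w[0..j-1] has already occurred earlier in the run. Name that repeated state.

Run of N on w = 0 0 1 0 1 0 1 0 1 1:
  step 0: A  (start)
  step 1: D  (read 0: A→D)
  step 2: E  (read 0: D→E)
  step 3: C  (read 1: E→C)
  step 4: E  (read 0: C→E)   ← first repeat (E seen earlier)
  step 5: C  (read 1: E→C)
  step 6: E  (read 0: C→E)
  step 7: C  (read 1: E→C)
  step 8: E  (read 0: C→E)
  step 9: C  (read 1: E→C)
  step 10: C  (read 1: C→C)

The earliest repeat is at step j = 4: N is in E, which it already visited at step i = 2.

E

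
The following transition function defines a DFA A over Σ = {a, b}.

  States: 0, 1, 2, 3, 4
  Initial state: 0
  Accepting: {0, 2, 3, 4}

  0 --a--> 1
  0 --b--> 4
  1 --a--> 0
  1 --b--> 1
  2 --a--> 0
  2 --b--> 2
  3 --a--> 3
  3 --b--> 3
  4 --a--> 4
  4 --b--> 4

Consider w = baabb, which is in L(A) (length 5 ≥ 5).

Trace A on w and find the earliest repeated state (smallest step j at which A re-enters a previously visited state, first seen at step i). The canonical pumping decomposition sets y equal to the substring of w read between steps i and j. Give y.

a

State sequence: 0 -b-> 4 -a-> 4 -a-> 4 -b-> 4 -b-> 4
First repeat at step 2: 4 was already visited.

So i = 1, j = 2, giving x = w[0:1] = b, y = w[1:2] = a, z = w[2:5] = abb.
Check: |xy| = 2 ≤ 5 and |y| = 1 ≥ 1. Reading y takes A from 4 back to 4, so every xyⁱz is accepted.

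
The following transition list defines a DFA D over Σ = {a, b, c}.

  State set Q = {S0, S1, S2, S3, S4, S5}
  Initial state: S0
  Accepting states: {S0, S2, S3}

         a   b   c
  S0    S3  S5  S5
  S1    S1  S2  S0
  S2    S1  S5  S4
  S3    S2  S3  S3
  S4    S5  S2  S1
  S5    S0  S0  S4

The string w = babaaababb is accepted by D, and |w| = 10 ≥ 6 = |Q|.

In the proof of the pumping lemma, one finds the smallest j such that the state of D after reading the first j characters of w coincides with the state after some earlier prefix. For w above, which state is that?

S0

State sequence: S0 -b-> S5 -a-> S0 -b-> S5 -a-> S0 -a-> S3 -a-> S2 -b-> S5 -a-> S0 -b-> S5 -b-> S0
First repeat at step 2: S0 was already visited.

The earliest repeat is at step j = 2: D is in S0, which it already visited at step i = 0.
With |Q| = 6, pigeonhole forces a state repeat no later than step 6; the substring read between the first and second visits to that state can be pumped.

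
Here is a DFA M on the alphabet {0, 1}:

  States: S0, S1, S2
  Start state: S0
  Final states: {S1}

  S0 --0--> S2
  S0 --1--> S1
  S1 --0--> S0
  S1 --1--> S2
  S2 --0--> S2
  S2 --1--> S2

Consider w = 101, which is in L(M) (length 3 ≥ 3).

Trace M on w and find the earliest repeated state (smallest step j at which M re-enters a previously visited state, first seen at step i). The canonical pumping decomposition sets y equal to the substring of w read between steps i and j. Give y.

Run of M on w = 1 0 1:
  step 0: S0  (start)
  step 1: S1  (read 1: S0→S1)
  step 2: S0  (read 0: S1→S0)   ← first repeat (S0 seen earlier)
  step 3: S1  (read 1: S0→S1)

So i = 0, j = 2, giving x = w[0:0] = ε, y = w[0:2] = 10, z = w[2:3] = 1.
Check: |xy| = 2 ≤ 3 and |y| = 2 ≥ 1. Reading y takes M from S0 back to S0, so every xyⁱz is accepted.
Since M has 3 states, any run of length ≥ 3 visits 3+1 states, so by pigeonhole some state repeats within the first 3 steps — that repeat gives the pumpable loop.

10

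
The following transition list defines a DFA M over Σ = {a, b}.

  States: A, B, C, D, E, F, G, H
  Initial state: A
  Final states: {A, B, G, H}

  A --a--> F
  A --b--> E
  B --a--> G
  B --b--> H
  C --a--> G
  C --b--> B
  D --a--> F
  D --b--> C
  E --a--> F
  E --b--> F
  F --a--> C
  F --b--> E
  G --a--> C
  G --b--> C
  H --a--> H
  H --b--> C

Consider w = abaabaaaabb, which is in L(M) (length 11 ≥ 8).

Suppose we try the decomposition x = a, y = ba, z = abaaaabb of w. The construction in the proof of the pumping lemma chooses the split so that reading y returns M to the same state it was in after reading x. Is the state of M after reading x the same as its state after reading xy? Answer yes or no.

yes

Run of M on the first 3 characters of w = a b a:
  step 0: A  (start)
  step 1: F  (read a: A→F)
  step 2: E  (read b: F→E)
  step 3: F  (read a: E→F)

After x (step 1): F. After xy (step 3): F.
They match, so y = ba drives M around a cycle from F back to itself; pumping y any number of times keeps M in F before reading z, and xyⁱz ∈ L(M) for every i ≥ 0.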